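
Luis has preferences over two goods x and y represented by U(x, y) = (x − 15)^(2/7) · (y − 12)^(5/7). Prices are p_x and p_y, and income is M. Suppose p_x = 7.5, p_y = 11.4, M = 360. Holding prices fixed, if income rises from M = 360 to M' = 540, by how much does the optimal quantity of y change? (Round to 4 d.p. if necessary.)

Δy* = 11.2782

MRS = (2/5)·(y−12)/(x−15). Tangency with p_x/p_y gives y−12 = (5/2)·(p_x/p_y)·(x−15).
Substituting into the budget: x* = 15 + 2/7·(M − 15·p_x − 12·p_y)/p_x, and y* = 12 + 5/7·(…)/p_y.
Discretionary income = 360 − 15·7.5 − 12·11.4 = 110.7; y* = 12 + 5/7·110.7/11.4 = 18.9361.
At M' = 540: y* = 30.2143. Change: 30.2143 − 18.9361 = 11.2782.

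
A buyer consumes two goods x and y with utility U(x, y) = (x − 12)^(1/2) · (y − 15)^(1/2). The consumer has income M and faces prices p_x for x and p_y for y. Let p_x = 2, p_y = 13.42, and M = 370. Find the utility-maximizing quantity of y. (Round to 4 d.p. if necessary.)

y* = 20.3912

MRS = (y−15)/(x−12). Tangency with p_x/p_y gives y−15 = (p_x/p_y)·(x−12).
Substituting into the budget: x* = 12 + 0.5·(M − 12·p_x − 15·p_y)/p_x, and y* = 15 + 0.5·(…)/p_y.
Discretionary income = 370 − 12·2 − 15·13.42 = 144.7; y* = 15 + 0.5·144.7/13.42 = 20.3912.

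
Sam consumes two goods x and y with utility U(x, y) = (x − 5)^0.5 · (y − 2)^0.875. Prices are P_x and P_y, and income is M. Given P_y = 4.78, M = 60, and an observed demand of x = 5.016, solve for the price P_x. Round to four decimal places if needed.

This is Cobb-Douglas in (x−5, y−2): tangency gives 0.5·P_y·(y−2) = 0.875·P_x·(x−5).
Substituting into the budget: x* = 5 + 4/11·(M − 5·P_x − 2·P_y)/P_x, and y* = 2 + 7/11·(…)/P_y.
Set x* = 5.016 in the demand function and solve for P_x: P_x = 10.

P_x = 10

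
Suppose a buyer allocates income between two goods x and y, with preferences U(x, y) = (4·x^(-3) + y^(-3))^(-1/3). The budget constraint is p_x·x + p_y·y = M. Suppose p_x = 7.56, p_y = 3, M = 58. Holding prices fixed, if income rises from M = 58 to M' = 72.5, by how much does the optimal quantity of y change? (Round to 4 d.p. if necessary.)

Δy* = 1.2624

From the CES first-order condition, 4·(y/x)^(4) = p_x/p_y.
Hence y/x = ((1/4)·p_x/p_y)^(1/(4)), i.e. raised to the 0.25 power.
Substitute y = (y/x)·x into the budget: x* = M/(p_x + p_y·(y/x)).
Numerically y/x = 0.890913, so x* = 58/(7.56 + 3·0.890913) = 5.6681 and y* = 0.890913·5.6681 = 5.0498.
At M' = 72.5: y* = 6.3122. Change: 6.3122 − 5.0498 = 1.2624.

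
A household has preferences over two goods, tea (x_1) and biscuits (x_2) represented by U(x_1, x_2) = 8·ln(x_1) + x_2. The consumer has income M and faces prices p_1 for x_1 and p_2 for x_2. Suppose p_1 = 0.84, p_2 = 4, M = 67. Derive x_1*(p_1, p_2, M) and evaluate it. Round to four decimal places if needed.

So x_1*(p_1,p_2) = 8·p_2/p_1, independent of income; and x_2* = (M − 8·p_2)/p_2.
At the given prices: x_1* = 8·4/0.84 = 38.0952.

x_1* = 38.0952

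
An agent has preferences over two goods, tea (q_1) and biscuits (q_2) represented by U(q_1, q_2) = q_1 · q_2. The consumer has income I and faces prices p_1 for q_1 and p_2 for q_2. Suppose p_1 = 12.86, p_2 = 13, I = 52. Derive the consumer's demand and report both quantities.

The MRS is q_2/q_1. Set MRS = p_1/p_2.
So p_2·q_2 = p_1·q_1; combined with the budget, a share 0.5 of income goes to q_1.
Demand: q_1*(p_1,p_2,I) = 0.5·I/p_1 and q_2* = 0.5·I/p_2.
At p_1=12.86, p_2=13, I=52: q_1* = 0.5·52/12.86 = 2.0218, q_2* = 2.

q_1* = 2.0218, q_2* = 2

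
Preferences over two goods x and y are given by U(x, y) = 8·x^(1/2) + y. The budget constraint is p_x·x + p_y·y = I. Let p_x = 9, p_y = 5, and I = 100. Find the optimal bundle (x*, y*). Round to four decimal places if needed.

x* = 4.9383, y* = 11.1111

Set MRS = p_x/p_y: 4·x^(−1/2) = p_x/p_y.
Thus x* = (4·p_y/p_x)² — independent of I — with the rest of income spent on y.
Plugging in: x* = (4·5/9)² = 4.9383, y* = 11.1111.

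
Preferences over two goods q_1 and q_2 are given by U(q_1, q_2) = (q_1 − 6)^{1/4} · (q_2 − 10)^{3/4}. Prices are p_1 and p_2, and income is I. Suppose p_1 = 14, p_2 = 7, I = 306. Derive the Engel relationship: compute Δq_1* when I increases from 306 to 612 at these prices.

Let q_1' = q_1−6, q_2' = q_2−10. MRS = (1/3)·q_2'/q_1' = p_1/p_2.
Substituting into the budget: q_1* = 6 + 0.25·(I − 6·p_1 − 10·p_2)/p_1, and q_2* = 10 + 0.75·(…)/p_2.
Discretionary income = 306 − 6·14 − 10·7 = 152; q_1* = 6 + 0.25·152/14 = 8.7143.
At I' = 612: q_1* = 14.1786. Change: 14.1786 − 8.7143 = 5.4643.

Δq_1* = 5.4643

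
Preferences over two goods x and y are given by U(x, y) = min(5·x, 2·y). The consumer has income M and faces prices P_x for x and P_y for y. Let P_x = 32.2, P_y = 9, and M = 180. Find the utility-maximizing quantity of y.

Leontief preferences: the optimum is at the kink where x/2 = y/5, i.e. y = (5/2)·x.
Budget: P_x·x + P_y·(5/2)·x = M, so (2·P_x + 5·P_y)·x = 2·M.
Demand: x*(P_x,P_y,M) = 2·M/(2·P_x + 5·P_y), y* = 5·M/(2·P_x + 5·P_y).
Here 2·32.2 + 5·9 = 109.4, giving y* = 8.2267.

y* = 8.2267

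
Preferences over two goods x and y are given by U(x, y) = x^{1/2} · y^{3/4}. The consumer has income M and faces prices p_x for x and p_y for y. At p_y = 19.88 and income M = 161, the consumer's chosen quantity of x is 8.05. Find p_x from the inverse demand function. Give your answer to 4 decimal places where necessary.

Tangency: MRS = (2/3)·y/x = p_x/p_y.
Rearranging, p_y·y = (3/2)·p_x·x. Substituting into the budget gives p_x·x·(1 + (3/2)) = M.
Demand: x*(p_x,p_y,M) = 0.4·M/p_x and y* = 0.6·M/p_y.
Set x* = 8.05 in the demand function and solve for p_x: p_x = 8.

p_x = 8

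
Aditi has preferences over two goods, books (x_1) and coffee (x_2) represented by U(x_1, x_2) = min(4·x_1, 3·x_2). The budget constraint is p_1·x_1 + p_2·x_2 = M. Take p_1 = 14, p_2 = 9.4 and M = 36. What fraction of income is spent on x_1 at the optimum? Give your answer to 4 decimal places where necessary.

share on x_1 = 0.5276

Demand: x_1*(p_1,p_2,M) = 3·M/(3·p_1 + 4·p_2), x_2* = 4·M/(3·p_1 + 4·p_2).
Here 3·14 + 4·9.4 = 79.6, giving x_1* = 1.3568 and x_2* = 1.809.
Expenditure on x_1: 14·1.3568 = 18.995; share = 0.5276.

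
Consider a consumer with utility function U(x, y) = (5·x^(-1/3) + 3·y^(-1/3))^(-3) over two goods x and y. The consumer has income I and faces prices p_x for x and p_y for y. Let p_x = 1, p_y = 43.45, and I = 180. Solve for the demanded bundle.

x* = 65.4476, y* = 2.6364

MU_x ∝ 5·x^(-4/3), MU_y ∝ 3·y^(-4/3), so MRS = (5/3)·(y/x)^(4/3) = p_x/p_y.
Solve for the ratio: y/x = [(3/5)·p_x/p_y]^(0.75).
Substitute y = (y/x)·x into the budget: x* = I/(p_x + p_y·(y/x)).
Numerically y/x = 0.040283, so x* = 180/(1 + 43.45·0.040283) = 65.4476 and y* = 0.040283·65.4476 = 2.6364.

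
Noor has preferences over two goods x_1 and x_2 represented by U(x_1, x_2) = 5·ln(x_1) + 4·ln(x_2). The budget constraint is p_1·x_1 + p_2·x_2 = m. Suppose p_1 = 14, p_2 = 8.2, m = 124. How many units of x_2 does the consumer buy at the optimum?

Tangency: MRS = (5/4)·x_2/x_1 = p_1/p_2.
Rearranging, p_2·x_2 = (4/5)·p_1·x_1. Substituting into the budget gives p_1·x_1·(1 + (4/5)) = m.
Demand: x_1*(p_1,p_2,m) = 5/9·m/p_1 and x_2* = 4/9·m/p_2.
At p_1=14, p_2=8.2, m=124: x_2* = 4/9·124/8.2 = 6.7209.

x_2* = 6.7209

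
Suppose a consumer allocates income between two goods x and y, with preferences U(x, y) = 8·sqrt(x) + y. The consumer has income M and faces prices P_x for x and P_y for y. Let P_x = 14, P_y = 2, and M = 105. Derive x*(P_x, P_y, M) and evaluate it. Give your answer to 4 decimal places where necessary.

MU_x = 4/√x, MU_y = 1. Tangency: 4/√x = P_x/P_y.
Thus x* = (4·P_y/P_x)² — independent of M — with the rest of income spent on y.
Plugging in: x* = (4·2/14)² = 0.3265.

x* = 0.3265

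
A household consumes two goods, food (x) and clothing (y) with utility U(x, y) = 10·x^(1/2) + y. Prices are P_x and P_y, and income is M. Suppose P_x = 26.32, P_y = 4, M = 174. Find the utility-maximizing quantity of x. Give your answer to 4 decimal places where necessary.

x* = 0.5774

Utility is quasi-linear in y; the FOC for x is 5/√x = P_x/P_y.
Thus x* = (5·P_y/P_x)² — independent of M — with the rest of income spent on y.
Plugging in: x* = (5·4/26.32)² = 0.5774.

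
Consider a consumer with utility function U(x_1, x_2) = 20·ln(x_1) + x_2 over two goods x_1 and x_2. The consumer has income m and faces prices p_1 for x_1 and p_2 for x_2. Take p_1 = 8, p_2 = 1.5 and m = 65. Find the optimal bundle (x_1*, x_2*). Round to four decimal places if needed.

x_1* = 3.75, x_2* = 23.3333

MU_x_1 = 20/x_1, MU_x_2 = 1. Tangency: 20/x_1 = p_1/p_2.
So x_1*(p_1,p_2) = 20·p_2/p_1, independent of income; and x_2* = (m − 20·p_2)/p_2.
At the given prices: x_1* = 20·1.5/8 = 3.75, and x_2* = 23.3333.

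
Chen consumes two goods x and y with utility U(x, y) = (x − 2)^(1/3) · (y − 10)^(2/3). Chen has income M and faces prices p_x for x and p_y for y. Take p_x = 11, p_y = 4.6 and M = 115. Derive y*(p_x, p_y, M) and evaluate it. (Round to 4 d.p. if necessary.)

Let x' = x−2, y' = y−10. MRS = (1/2)·y'/x' = p_x/p_y.
Substituting into the budget: x* = 2 + 1/3·(M − 2·p_x − 10·p_y)/p_x, and y* = 10 + 2/3·(…)/p_y.
Discretionary income = 115 − 2·11 − 10·4.6 = 47; y* = 10 + 2/3·47/4.6 = 16.8116.

y* = 16.8116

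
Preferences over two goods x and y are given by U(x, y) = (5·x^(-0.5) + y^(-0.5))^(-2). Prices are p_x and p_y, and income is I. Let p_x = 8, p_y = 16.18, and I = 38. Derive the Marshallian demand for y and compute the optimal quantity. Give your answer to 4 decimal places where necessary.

MU_x ∝ 5·x^(-1.5), MU_y ∝ y^(-1.5), so MRS = 5·(y/x)^(1.5) = p_x/p_y.
Solve for the ratio: y/x = [(1/5)·p_x/p_y]^(2/3).
Substitute y = (y/x)·x into the budget: x* = I/(p_x + p_y·(y/x)).
Numerically y/x = 0.213843, so x* = 38/(8 + 16.18·0.213843) = 3.3159 and y* = 0.213843·3.3159 = 0.7091.

y* = 0.7091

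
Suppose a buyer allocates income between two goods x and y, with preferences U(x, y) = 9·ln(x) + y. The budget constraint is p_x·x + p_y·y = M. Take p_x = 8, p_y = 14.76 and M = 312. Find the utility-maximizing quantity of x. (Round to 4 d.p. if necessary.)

x* = 16.605

At the given prices: x* = 9·14.76/8 = 16.605.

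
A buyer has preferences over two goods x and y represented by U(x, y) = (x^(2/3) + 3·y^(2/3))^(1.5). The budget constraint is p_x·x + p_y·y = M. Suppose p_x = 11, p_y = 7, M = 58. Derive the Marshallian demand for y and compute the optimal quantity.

From the CES first-order condition, (1/3)·(y/x)^(1/3) = p_x/p_y.
Hence y/x = (3·p_x/p_y)^(1/(1/3)), i.e. raised to the 3 power.
With the ratio pinned down, the budget gives x* = M/(p_x + p_y·(y/x)) and y* = (y/x)·x*.
Numerically y/x = 104.772595, so x* = 58/(11 + 7·104.772595) = 0.0779 and y* = 104.772595·0.0779 = 8.1633.

y* = 8.1633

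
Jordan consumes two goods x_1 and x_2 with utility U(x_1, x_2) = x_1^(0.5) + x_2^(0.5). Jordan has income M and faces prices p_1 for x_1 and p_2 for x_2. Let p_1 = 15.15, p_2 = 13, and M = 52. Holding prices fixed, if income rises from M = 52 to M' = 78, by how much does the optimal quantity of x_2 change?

Δx_2* = 1.0764

MRS = MU_x_1/MU_x_2 = (x_2/x_1)^(0.5). Set equal to p_1/p_2.
Hence x_2/x_1 = (p_1/p_2)^(1/(0.5)), i.e. raised to the 2 power.
Substitute x_2 = (x_2/x_1)·x_1 into the budget: x_1* = M/(p_1 + p_2·(x_2/x_1)).
Numerically x_2/x_1 = 1.358121, so x_1* = 52/(15.15 + 13·1.358121) = 1.5851 and x_2* = 1.358121·1.5851 = 2.1528.
At M' = 78: x_2* = 3.2291. Change: 3.2291 − 2.1528 = 1.0764.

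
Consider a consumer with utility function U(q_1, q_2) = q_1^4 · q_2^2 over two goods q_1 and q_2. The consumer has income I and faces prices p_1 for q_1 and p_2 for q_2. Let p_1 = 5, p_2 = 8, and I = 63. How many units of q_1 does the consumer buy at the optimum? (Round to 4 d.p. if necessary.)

q_1* = 8.4

Tangency: MRS = 2·q_2/q_1 = p_1/p_2.
So 4·p_2·q_2 = 2·p_1·q_1; combined with the budget, a share 2/3 of income goes to q_1.
Demand: q_1*(p_1,p_2,I) = 2/3·I/p_1 and q_2* = 1/3·I/p_2.
At p_1=5, p_2=8, I=63: q_1* = 2/3·63/5 = 8.4.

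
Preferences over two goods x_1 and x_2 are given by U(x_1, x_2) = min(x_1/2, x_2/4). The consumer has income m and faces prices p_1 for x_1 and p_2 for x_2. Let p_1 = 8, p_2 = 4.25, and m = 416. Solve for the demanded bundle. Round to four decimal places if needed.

x_1* = 25.2121, x_2* = 50.4242

Leontief preferences: the optimum is at the kink where x_1/2 = x_2/4, i.e. x_2 = 2·x_1.
Budget: p_1·x_1 + p_2·2·x_1 = m, so (2·p_1 + 4·p_2)·x_1 = 2·m.
Demand: x_1*(p_1,p_2,m) = 2·m/(2·p_1 + 4·p_2), x_2* = 4·m/(2·p_1 + 4·p_2).
Here 2·8 + 4·4.25 = 33, giving x_1* = 25.2121 and x_2* = 50.4242.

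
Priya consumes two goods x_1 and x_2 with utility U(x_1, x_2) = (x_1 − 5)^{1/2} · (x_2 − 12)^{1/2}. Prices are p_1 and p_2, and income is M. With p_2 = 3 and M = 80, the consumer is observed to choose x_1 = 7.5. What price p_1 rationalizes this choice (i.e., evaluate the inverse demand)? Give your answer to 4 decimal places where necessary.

This is Cobb-Douglas in (x_1−5, x_2−12): tangency gives 0.5·p_2·(x_2−12) = 0.5·p_1·(x_1−5).
Substituting into the budget: x_1* = 5 + 0.5·(M − 5·p_1 − 12·p_2)/p_1, and x_2* = 12 + 0.5·(…)/p_2.
Set x_1* = 7.5 in the demand function and solve for p_1: p_1 = 4.4.

p_1 = 4.4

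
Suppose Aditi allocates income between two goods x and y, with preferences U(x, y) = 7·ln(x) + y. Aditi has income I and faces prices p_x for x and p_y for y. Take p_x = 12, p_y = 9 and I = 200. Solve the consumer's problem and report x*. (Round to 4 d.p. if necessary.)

MU_x = 7/x, MU_y = 1. Tangency: 7/x = p_x/p_y.
So x*(p_x,p_y) = 7·p_y/p_x, independent of income; and y* = (I − 7·p_y)/p_y.
At the given prices: x* = 7·9/12 = 5.25.

x* = 5.25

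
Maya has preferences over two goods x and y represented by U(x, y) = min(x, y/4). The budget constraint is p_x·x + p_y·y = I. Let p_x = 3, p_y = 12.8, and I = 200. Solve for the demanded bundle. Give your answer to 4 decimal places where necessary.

x* = 3.69, y* = 14.7601

Leontief preferences: the optimum is at the kink where x/1 = y/4, i.e. y = 4·x.
Budget: p_x·x + p_y·4·x = I, so (p_x + 4·p_y)·x = I.
Demand: x*(p_x,p_y,I) = I/(p_x + 4·p_y), y* = 4·I/(p_x + 4·p_y).
Here 3 + 4·12.8 = 54.2, giving x* = 3.69 and y* = 14.7601.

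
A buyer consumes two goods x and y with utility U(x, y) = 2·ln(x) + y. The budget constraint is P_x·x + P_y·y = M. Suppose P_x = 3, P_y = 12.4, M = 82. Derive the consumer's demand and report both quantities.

MU_x = 2/x, MU_y = 1. Tangency: 2/x = P_x/P_y.
So x*(P_x,P_y) = 2·P_y/P_x, independent of income; and y* = (M − 2·P_y)/P_y.
At the given prices: x* = 2·12.4/3 = 8.2667, and y* = 4.6129.

x* = 8.2667, y* = 4.6129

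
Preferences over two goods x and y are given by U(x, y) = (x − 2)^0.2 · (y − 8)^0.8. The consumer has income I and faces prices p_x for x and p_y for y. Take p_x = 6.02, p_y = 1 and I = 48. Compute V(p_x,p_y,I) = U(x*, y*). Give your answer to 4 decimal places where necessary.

V = 11.8385

This is Cobb-Douglas in (x−2, y−8): tangency gives 0.2·p_y·(y−8) = 0.8·p_x·(x−2).
After buying the subsistence bundle (2, 8), a share 0.2 of the remaining income goes to x: x* = 2 + 0.2·(I − 2p_x − 8p_y)/p_x.
Discretionary income = 48 − 2·6.02 − 8·1 = 27.96; x* = 2 + 0.2·27.96/6.02 = 2.9289; y* = 8 + 0.8·27.96/1 = 30.368.
Utility at the optimum: U(2.9289, 30.368) = 11.8385.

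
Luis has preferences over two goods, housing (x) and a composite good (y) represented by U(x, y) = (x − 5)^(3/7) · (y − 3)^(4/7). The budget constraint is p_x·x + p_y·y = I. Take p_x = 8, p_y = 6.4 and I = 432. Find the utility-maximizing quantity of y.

MRS = (3/4)·(y−3)/(x−5). Tangency with p_x/p_y gives y−3 = (4/3)·(p_x/p_y)·(x−5).
After buying the subsistence bundle (5, 3), a share 3/7 of the remaining income goes to x: x* = 5 + 3/7·(I − 5p_x − 3p_y)/p_x.
Discretionary income = 432 − 5·8 − 3·6.4 = 372.8; y* = 3 + 4/7·372.8/6.4 = 36.2857.

y* = 36.2857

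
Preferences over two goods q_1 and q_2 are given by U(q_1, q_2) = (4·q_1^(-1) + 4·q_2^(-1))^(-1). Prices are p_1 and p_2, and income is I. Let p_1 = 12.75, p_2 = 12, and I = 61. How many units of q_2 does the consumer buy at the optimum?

q_2* = 2.5031

MRS = MU_q_1/MU_q_2 = (q_2/q_1)^(2). Set equal to p_1/p_2.
Solve for the ratio: q_2/q_1 = [p_1/p_2]^(0.5).
Substitute q_2 = (q_2/q_1)·q_1 into the budget: q_1* = I/(p_1 + p_2·(q_2/q_1)).
Numerically q_2/q_1 = 1.030776, so q_1* = 61/(12.75 + 12·1.030776) = 2.4284 and q_2* = 1.030776·2.4284 = 2.5031.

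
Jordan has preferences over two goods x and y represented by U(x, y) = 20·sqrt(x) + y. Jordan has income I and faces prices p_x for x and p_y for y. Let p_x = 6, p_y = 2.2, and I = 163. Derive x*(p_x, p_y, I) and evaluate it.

Utility is quasi-linear in y; the FOC for x is 10/√x = p_x/p_y.
Thus x* = (10·p_y/p_x)² — independent of I — with the rest of income spent on y.
Plugging in: x* = (10·2.2/6)² = 13.4444.

x* = 13.4444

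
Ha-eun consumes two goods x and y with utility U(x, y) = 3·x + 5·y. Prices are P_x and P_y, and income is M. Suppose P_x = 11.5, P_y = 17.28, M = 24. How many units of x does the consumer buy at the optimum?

x* = 0

Linear utility — the consumer picks whichever good has higher MU/price: 3/11.5 = 0.2609 vs 5/17.28 = 0.2894.
y gives more utility per dollar, so spend all income on y: y* = M/P_y, x* = 0.
Numerically: x* = 0, y* = 1.3889.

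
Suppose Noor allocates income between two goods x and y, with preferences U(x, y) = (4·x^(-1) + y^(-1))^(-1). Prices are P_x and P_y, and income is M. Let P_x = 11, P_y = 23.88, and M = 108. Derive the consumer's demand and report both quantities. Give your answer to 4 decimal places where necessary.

x* = 5.6534, y* = 1.9185

From the CES first-order condition, 4·(y/x)^(2) = P_x/P_y.
Solve for the ratio: y/x = [(1/4)·P_x/P_y]^(0.5).
With the ratio pinned down, the budget gives x* = M/(P_x + P_y·(y/x)) and y* = (y/x)·x*.
Numerically y/x = 0.339351, so x* = 108/(11 + 23.88·0.339351) = 5.6534 and y* = 0.339351·5.6534 = 1.9185.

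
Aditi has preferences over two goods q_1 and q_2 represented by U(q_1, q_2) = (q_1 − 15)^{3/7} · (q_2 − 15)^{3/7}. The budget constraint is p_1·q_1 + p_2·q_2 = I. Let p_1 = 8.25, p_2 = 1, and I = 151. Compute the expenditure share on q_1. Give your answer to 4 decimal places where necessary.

Discretionary income = 151 − 15·8.25 − 15·1 = 12.25; q_1* = 15 + 0.5·12.25/8.25 = 15.7424; q_2* = 15 + 0.5·12.25/1 = 21.125.
Expenditure on q_1: 8.25·15.7424 = 129.875; share = 0.8601.

share on q_1 = 0.8601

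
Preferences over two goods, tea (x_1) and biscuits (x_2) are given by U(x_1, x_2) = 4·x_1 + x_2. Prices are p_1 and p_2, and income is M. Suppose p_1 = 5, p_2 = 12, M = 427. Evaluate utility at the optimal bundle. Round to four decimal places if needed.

V = 341.6

Numerically: x_1* = 85.4, x_2* = 0.
Utility at the optimum: U(85.4, 0) = 341.6.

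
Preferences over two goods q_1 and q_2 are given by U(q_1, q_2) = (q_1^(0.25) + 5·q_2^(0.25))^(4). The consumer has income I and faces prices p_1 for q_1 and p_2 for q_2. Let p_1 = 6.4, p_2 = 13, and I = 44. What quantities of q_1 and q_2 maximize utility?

q_1* = 0.887, q_2* = 2.948

MU_q_1 ∝ q_1^(-0.75), MU_q_2 ∝ 5·q_2^(-0.75), so MRS = (1/5)·(q_2/q_1)^(0.75) = p_1/p_2.
Hence q_2/q_1 = (5·p_1/p_2)^(1/(0.75)), i.e. raised to the 4/3 power.
Substitute q_2 = (q_2/q_1)·q_1 into the budget: q_1* = I/(p_1 + p_2·(q_2/q_1)).
Numerically q_2/q_1 = 3.323601, so q_1* = 44/(6.4 + 13·3.323601) = 0.887 and q_2* = 3.323601·0.887 = 2.948.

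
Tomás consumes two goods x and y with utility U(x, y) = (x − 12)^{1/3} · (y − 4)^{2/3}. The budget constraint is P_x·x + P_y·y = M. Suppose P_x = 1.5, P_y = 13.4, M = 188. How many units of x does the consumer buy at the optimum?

This is Cobb-Douglas in (x−12, y−4): tangency gives 1/3·P_y·(y−4) = 2/3·P_x·(x−12).
After buying the subsistence bundle (12, 4), a share 1/3 of the remaining income goes to x: x* = 12 + 1/3·(M − 12P_x − 4P_y)/P_x.
Discretionary income = 188 − 12·1.5 − 4·13.4 = 116.4; x* = 12 + 1/3·116.4/1.5 = 37.8667.

x* = 37.8667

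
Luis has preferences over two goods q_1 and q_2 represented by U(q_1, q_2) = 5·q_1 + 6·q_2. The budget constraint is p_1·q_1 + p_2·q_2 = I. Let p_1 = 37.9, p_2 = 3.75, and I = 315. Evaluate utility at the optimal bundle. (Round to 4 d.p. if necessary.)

V = 504

Linear utility — the consumer picks whichever good has higher MU/price: 5/37.9 = 0.1319 vs 6/3.75 = 1.6.
q_2 gives more utility per dollar, so spend all income on q_2: q_2* = I/p_2, q_1* = 0.
Numerically: q_1* = 0, q_2* = 84.
Utility at the optimum: U(0, 84) = 504.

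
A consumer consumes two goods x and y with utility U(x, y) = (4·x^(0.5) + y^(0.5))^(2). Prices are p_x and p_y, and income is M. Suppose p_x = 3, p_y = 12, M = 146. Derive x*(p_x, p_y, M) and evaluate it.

x* = 47.9179

From the CES first-order condition, 4·(y/x)^(0.5) = p_x/p_y.
Hence y/x = ((1/4)·p_x/p_y)^(1/(0.5)), i.e. raised to the 2 power.
With the ratio pinned down, the budget gives x* = M/(p_x + p_y·(y/x)) and y* = (y/x)·x*.
Numerically y/x = 0.003906, so x* = 146/(3 + 12·0.003906) = 47.9179.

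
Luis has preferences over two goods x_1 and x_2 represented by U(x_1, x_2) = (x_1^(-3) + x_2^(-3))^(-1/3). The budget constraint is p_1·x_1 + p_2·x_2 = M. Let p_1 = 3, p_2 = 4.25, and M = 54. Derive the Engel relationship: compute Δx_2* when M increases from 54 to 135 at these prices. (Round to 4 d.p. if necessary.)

MU_x_1 ∝ x_1^(-4), MU_x_2 ∝ x_2^(-4), so MRS = (x_2/x_1)^(4) = p_1/p_2.
Solve for the ratio: x_2/x_1 = [p_1/p_2]^(0.25).
Substitute x_2 = (x_2/x_1)·x_1 into the budget: x_1* = M/(p_1 + p_2·(x_2/x_1)).
Numerically x_2/x_1 = 0.916607, so x_1* = 54/(3 + 4.25·0.916607) = 7.8311 and x_2* = 0.916607·7.8311 = 7.178.
At M' = 135: x_2* = 17.9451. Change: 17.9451 − 7.178 = 10.7671.

Δx_2* = 10.7671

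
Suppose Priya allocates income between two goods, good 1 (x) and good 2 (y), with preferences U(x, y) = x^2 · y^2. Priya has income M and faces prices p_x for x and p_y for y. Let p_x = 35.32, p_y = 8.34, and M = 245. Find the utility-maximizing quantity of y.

Tangency: MRS = y/x = p_x/p_y.
So 2·p_y·y = 2·p_x·x; combined with the budget, a share 0.5 of income goes to x.
Demand: x*(p_x,p_y,M) = 0.5·M/p_x and y* = 0.5·M/p_y.
At p_x=35.32, p_y=8.34, M=245: y* = 0.5·245/8.34 = 14.6882.

y* = 14.6882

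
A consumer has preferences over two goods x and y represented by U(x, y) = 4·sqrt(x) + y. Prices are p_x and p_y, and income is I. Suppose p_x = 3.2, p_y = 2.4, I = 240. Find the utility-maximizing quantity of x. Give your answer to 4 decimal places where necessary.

x* = 2.25

Utility is quasi-linear in y; the FOC for x is 2/√x = p_x/p_y.
Solve: √x = 2·p_y/p_x, so x*(p_x,p_y) = (2·p_y/p_x)², and y* = (I − p_x·x*)/p_y.
Plugging in: x* = (2·2.4/3.2)² = 2.25.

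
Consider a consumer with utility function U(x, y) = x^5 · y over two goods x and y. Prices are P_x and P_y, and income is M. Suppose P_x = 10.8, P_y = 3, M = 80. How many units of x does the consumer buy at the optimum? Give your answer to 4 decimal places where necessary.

x* = 6.1728

At P_x=10.8, P_y=3, M=80: x* = 5/6·80/10.8 = 6.1728.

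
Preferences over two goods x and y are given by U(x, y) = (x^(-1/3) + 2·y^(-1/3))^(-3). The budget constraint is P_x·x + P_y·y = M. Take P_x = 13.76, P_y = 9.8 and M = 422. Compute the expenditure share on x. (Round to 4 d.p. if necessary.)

MRS = MU_x/MU_y = (1/2)·(y/x)^(4/3). Set equal to P_x/P_y.
Hence y/x = (2·P_x/P_y)^(1/(4/3)), i.e. raised to the 0.75 power.
With the ratio pinned down, the budget gives x* = M/(P_x + P_y·(y/x)) and y* = (y/x)·x*.
Numerically y/x = 2.169286, so x* = 422/(13.76 + 9.8·2.169286) = 12.0506 and y* = 2.169286·12.0506 = 26.1412.
Expenditure on x: 13.76·12.0506 = 165.8163; share = 0.3929.

share on x = 0.3929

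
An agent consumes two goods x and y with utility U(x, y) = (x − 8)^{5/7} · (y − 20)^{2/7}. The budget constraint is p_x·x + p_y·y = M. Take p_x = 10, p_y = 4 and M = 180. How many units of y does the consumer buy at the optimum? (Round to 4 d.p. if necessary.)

This is Cobb-Douglas in (x−8, y−20): tangency gives 5/7·p_y·(y−20) = 2/7·p_x·(x−8).
After buying the subsistence bundle (8, 20), a share 5/7 of the remaining income goes to x: x* = 8 + 5/7·(M − 8p_x − 20p_y)/p_x.
Discretionary income = 180 − 8·10 − 20·4 = 20; y* = 20 + 2/7·20/4 = 21.4286.

y* = 21.4286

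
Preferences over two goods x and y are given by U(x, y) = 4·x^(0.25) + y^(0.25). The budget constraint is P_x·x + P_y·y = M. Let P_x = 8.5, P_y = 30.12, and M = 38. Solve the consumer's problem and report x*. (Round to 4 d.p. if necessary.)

x* = 4.052

From the CES first-order condition, 4·(y/x)^(0.75) = P_x/P_y.
Solve for the ratio: y/x = [(1/4)·P_x/P_y]^(4/3).
With the ratio pinned down, the budget gives x* = M/(P_x + P_y·(y/x)) and y* = (y/x)·x*.
Numerically y/x = 0.029152, so x* = 38/(8.5 + 30.12·0.029152) = 4.052.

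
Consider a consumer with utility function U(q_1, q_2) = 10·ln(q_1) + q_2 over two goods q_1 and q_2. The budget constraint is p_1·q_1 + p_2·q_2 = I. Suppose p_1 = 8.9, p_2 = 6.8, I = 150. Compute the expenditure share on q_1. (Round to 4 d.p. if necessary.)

share on q_1 = 0.4533

Set MRS = p_1/p_2: (10/q_1)/1 = p_1/p_2.
So q_1*(p_1,p_2) = 10·p_2/p_1, independent of income; and q_2* = (I − 10·p_2)/p_2.
At the given prices: q_1* = 10·6.8/8.9 = 7.6404, and q_2* = 12.0588.
Expenditure on q_1: 8.9·7.6404 = 68; share = 0.4533.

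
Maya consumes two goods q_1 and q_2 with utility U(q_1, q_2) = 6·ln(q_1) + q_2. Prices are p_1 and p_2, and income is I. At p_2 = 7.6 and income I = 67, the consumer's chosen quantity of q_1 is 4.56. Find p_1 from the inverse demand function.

p_1 = 10

MU_q_1 = 6/q_1, MU_q_2 = 1. Tangency: 6/q_1 = p_1/p_2.
So q_1*(p_1,p_2) = 6·p_2/p_1, independent of income; and q_2* = (I − 6·p_2)/p_2.
Set q_1* = 4.56 in the demand function and solve for p_1: p_1 = 10.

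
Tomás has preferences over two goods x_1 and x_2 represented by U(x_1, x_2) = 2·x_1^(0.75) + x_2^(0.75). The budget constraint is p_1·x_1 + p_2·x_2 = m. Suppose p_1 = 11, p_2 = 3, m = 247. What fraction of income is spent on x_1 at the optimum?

share on x_1 = 0.245

From the CES first-order condition, 2·(x_2/x_1)^(0.25) = p_1/p_2.
Solve for the ratio: x_2/x_1 = [(1/2)·p_1/p_2]^(4).
With the ratio pinned down, the budget gives x_1* = m/(p_1 + p_2·(x_2/x_1)) and x_2* = (x_2/x_1)·x_1*.
Numerically x_2/x_1 = 11.297068, so x_1* = 247/(11 + 3·11.297068) = 5.5022 and x_2* = 11.297068·5.5022 = 62.1586.
Expenditure on x_1: 11·5.5022 = 60.5241; share = 0.245.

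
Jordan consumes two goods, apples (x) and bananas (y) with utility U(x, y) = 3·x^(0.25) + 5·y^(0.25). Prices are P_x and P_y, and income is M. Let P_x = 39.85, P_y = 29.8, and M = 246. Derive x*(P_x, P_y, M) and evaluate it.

MU_x ∝ 3·x^(-0.75), MU_y ∝ 5·y^(-0.75), so MRS = (3/5)·(y/x)^(0.75) = P_x/P_y.
Hence y/x = ((5/3)·P_x/P_y)^(1/(0.75)), i.e. raised to the 4/3 power.
Substitute y = (y/x)·x into the budget: x* = M/(P_x + P_y·(y/x)).
Numerically y/x = 2.911261, so x* = 246/(39.85 + 29.8·2.911261) = 1.943.

x* = 1.943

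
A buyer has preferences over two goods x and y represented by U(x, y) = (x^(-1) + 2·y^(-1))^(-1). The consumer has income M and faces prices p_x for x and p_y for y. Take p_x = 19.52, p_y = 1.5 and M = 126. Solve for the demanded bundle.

x* = 4.637, y* = 23.6565

Numerically y/x = 5.101634, so x* = 126/(19.52 + 1.5·5.101634) = 4.637 and y* = 5.101634·4.637 = 23.6565.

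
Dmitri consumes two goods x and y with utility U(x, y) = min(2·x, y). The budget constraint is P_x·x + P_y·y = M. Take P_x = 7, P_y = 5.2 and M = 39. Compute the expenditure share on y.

share on y = 0.5977

Leontief preferences: the optimum is at the kink where x/1 = y/2, i.e. y = 2·x.
Budget: P_x·x + P_y·2·x = M, so (P_x + 2·P_y)·x = M.
Demand: x*(P_x,P_y,M) = M/(P_x + 2·P_y), y* = 2·M/(P_x + 2·P_y).
Here 7 + 2·5.2 = 17.4, giving x* = 2.2414 and y* = 4.4828.
Expenditure on y: 5.2·4.4828 = 23.3103; share = 0.5977.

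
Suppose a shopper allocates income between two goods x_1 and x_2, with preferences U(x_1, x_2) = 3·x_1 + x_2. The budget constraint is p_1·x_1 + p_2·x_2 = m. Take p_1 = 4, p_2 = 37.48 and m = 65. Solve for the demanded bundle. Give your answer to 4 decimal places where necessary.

Perfect substitutes: compare marginal utility per dollar. 3/p_1 vs 1/p_2 → 0.75 vs 0.0267.
x_1 gives more utility per dollar, so spend all income on x_1: x_1* = m/p_1, x_2* = 0.
Numerically: x_1* = 16.25, x_2* = 0.

x_1* = 16.25, x_2* = 0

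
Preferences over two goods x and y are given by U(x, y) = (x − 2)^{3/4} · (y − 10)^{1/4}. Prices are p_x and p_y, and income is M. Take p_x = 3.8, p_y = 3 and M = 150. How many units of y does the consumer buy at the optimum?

MRS = 3·(y−10)/(x−2). Tangency with p_x/p_y gives y−10 = (1/3)·(p_x/p_y)·(x−2).
Substituting into the budget: x* = 2 + 0.75·(M − 2·p_x − 10·p_y)/p_x, and y* = 10 + 0.25·(…)/p_y.
Discretionary income = 150 − 2·3.8 − 10·3 = 112.4; y* = 10 + 0.25·112.4/3 = 19.3667.

y* = 19.3667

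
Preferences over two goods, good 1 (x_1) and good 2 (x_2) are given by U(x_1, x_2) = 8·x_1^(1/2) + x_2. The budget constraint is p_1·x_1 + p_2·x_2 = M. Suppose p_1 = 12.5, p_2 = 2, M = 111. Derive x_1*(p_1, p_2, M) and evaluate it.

x_1* = 0.4096

Utility is quasi-linear in x_2; the FOC for x_1 is 4/√x_1 = p_1/p_2.
Solve: √x_1 = 4·p_2/p_1, so x_1*(p_1,p_2) = (4·p_2/p_1)², and x_2* = (M − p_1·x_1*)/p_2.
Plugging in: x_1* = (4·2/12.5)² = 0.4096.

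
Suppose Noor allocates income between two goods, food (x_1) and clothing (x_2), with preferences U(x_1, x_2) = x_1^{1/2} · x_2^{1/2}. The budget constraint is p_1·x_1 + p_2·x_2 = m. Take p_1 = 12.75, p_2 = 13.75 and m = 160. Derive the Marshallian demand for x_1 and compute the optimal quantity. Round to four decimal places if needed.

MU_x_1/MU_x_2 = (0.5·x_2)/(0.5·x_1); tangency sets this equal to p_1/p_2.
Rearranging, p_2·x_2 = p_1·x_1. Substituting into the budget gives p_1·x_1·(1 + 1) = m.
Demand: x_1*(p_1,p_2,m) = 0.5·m/p_1 and x_2* = 0.5·m/p_2.
At p_1=12.75, p_2=13.75, m=160: x_1* = 0.5·160/12.75 = 6.2745.

x_1* = 6.2745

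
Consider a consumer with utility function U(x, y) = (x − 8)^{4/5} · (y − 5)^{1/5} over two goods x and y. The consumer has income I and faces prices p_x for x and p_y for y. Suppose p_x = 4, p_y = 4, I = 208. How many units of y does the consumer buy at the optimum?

This is Cobb-Douglas in (x−8, y−5): tangency gives 0.8·p_y·(y−5) = 0.2·p_x·(x−8).
Substituting into the budget: x* = 8 + 0.8·(I − 8·p_x − 5·p_y)/p_x, and y* = 5 + 0.2·(…)/p_y.
Discretionary income = 208 − 8·4 − 5·4 = 156; y* = 5 + 0.2·156/4 = 12.8.

y* = 12.8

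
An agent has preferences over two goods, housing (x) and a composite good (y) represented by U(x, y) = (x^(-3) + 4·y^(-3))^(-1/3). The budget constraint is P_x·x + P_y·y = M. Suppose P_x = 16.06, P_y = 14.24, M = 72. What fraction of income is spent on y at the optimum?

Numerically y/x = 1.457384, so x* = 72/(16.06 + 14.24·1.457384) = 1.9558 and y* = 1.457384·1.9558 = 2.8504.
Expenditure on y: 14.24·2.8504 = 40.5895; share = 0.5637.

share on y = 0.5637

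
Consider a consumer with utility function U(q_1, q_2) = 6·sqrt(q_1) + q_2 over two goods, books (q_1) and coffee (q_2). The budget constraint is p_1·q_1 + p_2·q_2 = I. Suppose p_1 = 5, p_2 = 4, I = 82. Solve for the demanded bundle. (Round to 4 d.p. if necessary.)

q_1* = 5.76, q_2* = 13.3

MU_q_1 = 3/√q_1, MU_q_2 = 1. Tangency: 3/√q_1 = p_1/p_2.
Solve: √q_1 = 3·p_2/p_1, so q_1*(p_1,p_2) = (3·p_2/p_1)², and q_2* = (I − p_1·q_1*)/p_2.
Plugging in: q_1* = (3·4/5)² = 5.76, q_2* = 13.3.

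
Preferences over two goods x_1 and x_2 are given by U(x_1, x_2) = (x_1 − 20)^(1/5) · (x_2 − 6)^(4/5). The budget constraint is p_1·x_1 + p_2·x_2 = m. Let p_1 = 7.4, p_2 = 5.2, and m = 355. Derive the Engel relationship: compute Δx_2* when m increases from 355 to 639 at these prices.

Substituting into the budget: x_1* = 20 + 0.2·(m − 20·p_1 − 6·p_2)/p_1, and x_2* = 6 + 0.8·(…)/p_2.
Discretionary income = 355 − 20·7.4 − 6·5.2 = 175.8; x_2* = 6 + 0.8·175.8/5.2 = 33.0462.
At m' = 639: x_2* = 76.7385. Change: 76.7385 − 33.0462 = 43.6923.

Δx_2* = 43.6923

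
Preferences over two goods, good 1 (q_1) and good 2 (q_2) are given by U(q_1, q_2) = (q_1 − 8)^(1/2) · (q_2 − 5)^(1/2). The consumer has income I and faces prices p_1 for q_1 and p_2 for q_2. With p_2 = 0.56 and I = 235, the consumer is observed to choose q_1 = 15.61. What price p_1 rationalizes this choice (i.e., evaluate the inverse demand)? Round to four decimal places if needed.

MRS = (q_2−5)/(q_1−8). Tangency with p_1/p_2 gives q_2−5 = (p_1/p_2)·(q_1−8).
Substituting into the budget: q_1* = 8 + 0.5·(I − 8·p_1 − 5·p_2)/p_1, and q_2* = 5 + 0.5·(…)/p_2.
Set q_1* = 15.61 in the demand function and solve for p_1: p_1 = 10.

p_1 = 10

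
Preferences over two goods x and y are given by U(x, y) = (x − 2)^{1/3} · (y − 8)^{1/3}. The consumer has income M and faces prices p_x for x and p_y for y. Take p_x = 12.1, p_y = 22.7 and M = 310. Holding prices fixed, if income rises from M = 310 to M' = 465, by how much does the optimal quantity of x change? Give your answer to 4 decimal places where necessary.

MRS = (y−8)/(x−2). Tangency with p_x/p_y gives y−8 = (p_x/p_y)·(x−2).
After buying the subsistence bundle (2, 8), a share 0.5 of the remaining income goes to x: x* = 2 + 0.5·(M − 2p_x − 8p_y)/p_x.
Discretionary income = 310 − 2·12.1 − 8·22.7 = 104.2; x* = 2 + 0.5·104.2/12.1 = 6.3058.
At M' = 465: x* = 12.7107. Change: 12.7107 − 6.3058 = 6.405.

Δx* = 6.405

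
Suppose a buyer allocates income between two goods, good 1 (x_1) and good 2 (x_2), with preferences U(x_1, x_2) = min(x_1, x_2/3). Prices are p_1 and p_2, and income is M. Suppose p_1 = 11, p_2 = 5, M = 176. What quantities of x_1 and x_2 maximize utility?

x_1* = 6.7692, x_2* = 20.3077

With perfect complements, no substitution: consume in ratio x_1:x_2 = 1:3.
Budget: p_1·x_1 + p_2·3·x_1 = M, so (p_1 + 3·p_2)·x_1 = M.
Demand: x_1*(p_1,p_2,M) = M/(p_1 + 3·p_2), x_2* = 3·M/(p_1 + 3·p_2).
Here 11 + 3·5 = 26, giving x_1* = 6.7692 and x_2* = 20.3077.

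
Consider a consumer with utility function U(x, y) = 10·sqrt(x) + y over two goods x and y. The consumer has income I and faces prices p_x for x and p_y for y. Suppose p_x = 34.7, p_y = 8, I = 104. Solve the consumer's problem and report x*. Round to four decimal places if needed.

Plugging in: x* = (5·8/34.7)² = 1.3288.

x* = 1.3288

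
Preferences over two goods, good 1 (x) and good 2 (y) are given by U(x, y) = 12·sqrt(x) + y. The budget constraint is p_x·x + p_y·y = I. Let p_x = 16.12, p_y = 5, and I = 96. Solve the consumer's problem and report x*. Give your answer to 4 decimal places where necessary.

x* = 3.4635

Set MRS = p_x/p_y: 6·x^(−1/2) = p_x/p_y.
Solve: √x = 6·p_y/p_x, so x*(p_x,p_y) = (6·p_y/p_x)², and y* = (I − p_x·x*)/p_y.
Plugging in: x* = (6·5/16.12)² = 3.4635.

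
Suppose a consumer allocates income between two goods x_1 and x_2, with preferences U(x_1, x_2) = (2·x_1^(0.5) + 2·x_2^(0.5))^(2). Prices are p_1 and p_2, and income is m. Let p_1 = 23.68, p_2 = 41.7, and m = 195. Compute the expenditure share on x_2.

share on x_2 = 0.3622

From the CES first-order condition, (x_2/x_1)^(0.5) = p_1/p_2.
Solve for the ratio: x_2/x_1 = [p_1/p_2]^(2).
With the ratio pinned down, the budget gives x_1* = m/(p_1 + p_2·(x_2/x_1)) and x_2* = (x_2/x_1)·x_1*.
Numerically x_2/x_1 = 0.322471, so x_1* = 195/(23.68 + 41.7·0.322471) = 5.2522 and x_2* = 0.322471·5.2522 = 1.6937.
Expenditure on x_2: 41.7·1.6937 = 70.6271; share = 0.3622.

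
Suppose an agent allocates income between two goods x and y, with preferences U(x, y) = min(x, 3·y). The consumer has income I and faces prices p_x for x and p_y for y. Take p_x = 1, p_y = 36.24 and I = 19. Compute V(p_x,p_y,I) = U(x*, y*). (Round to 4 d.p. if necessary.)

V = 1.4526

Leontief preferences: the optimum is at the kink where x/3 = y/1, i.e. y = (1/3)·x.
Budget: p_x·x + p_y·(1/3)·x = I, so (3·p_x + p_y)·x = 3·I.
Demand: x*(p_x,p_y,I) = 3·I/(3·p_x + p_y), y* = I/(3·p_x + p_y).
Here 3·1 + 36.24 = 39.24, giving x* = 1.4526 and y* = 0.4842.
Utility at the optimum: U(1.4526, 0.4842) = 1.4526.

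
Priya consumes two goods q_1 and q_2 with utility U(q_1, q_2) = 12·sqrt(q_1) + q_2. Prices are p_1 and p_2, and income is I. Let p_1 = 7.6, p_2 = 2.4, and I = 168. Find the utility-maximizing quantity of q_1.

Set MRS = p_1/p_2: 6·q_1^(−1/2) = p_1/p_2.
Solve: √q_1 = 6·p_2/p_1, so q_1*(p_1,p_2) = (6·p_2/p_1)², and q_2* = (I − p_1·q_1*)/p_2.
Plugging in: q_1* = (6·2.4/7.6)² = 3.59.

q_1* = 3.59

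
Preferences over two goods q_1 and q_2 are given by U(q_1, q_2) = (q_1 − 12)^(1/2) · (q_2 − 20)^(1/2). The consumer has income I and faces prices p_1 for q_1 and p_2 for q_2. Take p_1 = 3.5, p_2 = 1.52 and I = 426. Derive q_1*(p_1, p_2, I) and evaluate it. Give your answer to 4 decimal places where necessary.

q_1* = 62.5143

Let q_1' = q_1−12, q_2' = q_2−20. MRS = q_2'/q_1' = p_1/p_2.
Substituting into the budget: q_1* = 12 + 0.5·(I − 12·p_1 − 20·p_2)/p_1, and q_2* = 20 + 0.5·(…)/p_2.
Discretionary income = 426 − 12·3.5 − 20·1.52 = 353.6; q_1* = 12 + 0.5·353.6/3.5 = 62.5143.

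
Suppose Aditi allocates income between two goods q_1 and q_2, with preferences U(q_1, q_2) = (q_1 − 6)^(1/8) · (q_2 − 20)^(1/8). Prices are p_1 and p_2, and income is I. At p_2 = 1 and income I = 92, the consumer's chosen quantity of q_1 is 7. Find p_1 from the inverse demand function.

p_1 = 9

MRS = (q_2−20)/(q_1−6). Tangency with p_1/p_2 gives q_2−20 = (p_1/p_2)·(q_1−6).
Substituting into the budget: q_1* = 6 + 0.5·(I − 6·p_1 − 20·p_2)/p_1, and q_2* = 20 + 0.5·(…)/p_2.
Set q_1* = 7 in the demand function and solve for p_1: p_1 = 9.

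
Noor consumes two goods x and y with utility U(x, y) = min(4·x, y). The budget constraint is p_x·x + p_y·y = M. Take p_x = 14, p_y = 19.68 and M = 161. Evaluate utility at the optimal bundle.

With perfect complements, no substitution: consume in ratio x:y = 1:4.
Budget: p_x·x + p_y·4·x = M, so (p_x + 4·p_y)·x = M.
Demand: x*(p_x,p_y,M) = M/(p_x + 4·p_y), y* = 4·M/(p_x + 4·p_y).
Here 14 + 4·19.68 = 92.72, giving x* = 1.7364 and y* = 6.9456.
Utility at the optimum: U(1.7364, 6.9456) = 6.9456.

V = 6.9456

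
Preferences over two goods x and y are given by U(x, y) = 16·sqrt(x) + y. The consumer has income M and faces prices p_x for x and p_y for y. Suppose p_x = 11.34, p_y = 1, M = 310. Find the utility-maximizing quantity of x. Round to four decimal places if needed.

x* = 0.4977

Set MRS = p_x/p_y: 8·x^(−1/2) = p_x/p_y.
Thus x* = (8·p_y/p_x)² — independent of M — with the rest of income spent on y.
Plugging in: x* = (8·1/11.34)² = 0.4977.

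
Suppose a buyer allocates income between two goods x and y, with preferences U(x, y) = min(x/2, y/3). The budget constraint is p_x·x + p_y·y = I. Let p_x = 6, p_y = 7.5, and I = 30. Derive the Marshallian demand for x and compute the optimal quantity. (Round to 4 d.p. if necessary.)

x* = 1.7391

Demand: x*(p_x,p_y,I) = 2·I/(2·p_x + 3·p_y), y* = 3·I/(2·p_x + 3·p_y).
Here 2·6 + 3·7.5 = 34.5, giving x* = 1.7391.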